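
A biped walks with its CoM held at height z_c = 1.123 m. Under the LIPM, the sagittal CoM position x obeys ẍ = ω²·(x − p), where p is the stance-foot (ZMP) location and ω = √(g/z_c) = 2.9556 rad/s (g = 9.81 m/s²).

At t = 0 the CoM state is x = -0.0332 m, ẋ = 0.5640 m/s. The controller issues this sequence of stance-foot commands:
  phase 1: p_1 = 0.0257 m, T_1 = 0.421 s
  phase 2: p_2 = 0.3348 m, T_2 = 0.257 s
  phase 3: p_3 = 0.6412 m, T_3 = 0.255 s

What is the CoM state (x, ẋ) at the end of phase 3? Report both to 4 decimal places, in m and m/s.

x = 0.5394, ẋ = 0.3733

phase 1: p=0.0257, T=0.421, ωT=1.244308, cosh=1.879336, sinh=1.591195; start (x,ẋ)=(-0.033200, 0.564000) → end (x,ẋ)=(0.218646, 0.782942)
phase 2: p=0.3348, T=0.257, ωT=0.759589, cosh=1.302628, sinh=0.834770; start (x,ẋ)=(0.218646, 0.782942) → end (x,ẋ)=(0.404626, 0.733302)
phase 3: p=0.6412, T=0.255, ωT=0.753678, cosh=1.297717, sinh=0.827084; start (x,ẋ)=(0.404626, 0.733302) → end (x,ẋ)=(0.539398, 0.373305)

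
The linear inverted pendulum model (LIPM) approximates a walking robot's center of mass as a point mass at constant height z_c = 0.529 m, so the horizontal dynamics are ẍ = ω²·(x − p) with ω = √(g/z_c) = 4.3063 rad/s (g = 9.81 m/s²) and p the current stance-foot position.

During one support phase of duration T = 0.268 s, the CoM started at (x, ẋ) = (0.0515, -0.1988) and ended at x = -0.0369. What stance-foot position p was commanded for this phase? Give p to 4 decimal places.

p = 0.0817

ωT = 4.3063·0.268 = 1.154088; cosh(ωT) = 1.743238, sinh(ωT) = 1.427893
x(T) = p + (x₀−p)·cosh(ωT) + (ẋ₀/ω)·sinh(ωT) ⇒ p·(1 − cosh) = x(T) − x₀·cosh − (ẋ₀/ω)·sinh
numerator   = -0.0369 − (0.0515)·1.743238 − (-0.1988/4.3063)·1.427893 = -0.060758
denominator = 1 − 1.743238 = -0.743238
p = -0.060758 / -0.743238 = 0.0817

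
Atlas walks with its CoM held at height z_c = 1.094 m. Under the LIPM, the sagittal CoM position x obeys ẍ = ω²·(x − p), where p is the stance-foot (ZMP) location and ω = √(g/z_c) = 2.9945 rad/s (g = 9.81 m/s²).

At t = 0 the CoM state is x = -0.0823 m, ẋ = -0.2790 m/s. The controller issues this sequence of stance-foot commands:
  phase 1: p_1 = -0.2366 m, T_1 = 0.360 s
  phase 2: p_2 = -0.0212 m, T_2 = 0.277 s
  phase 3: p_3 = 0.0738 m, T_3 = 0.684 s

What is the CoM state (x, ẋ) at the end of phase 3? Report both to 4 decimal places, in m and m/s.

x = -0.6220, ẋ = -2.0249

phase 1: p=-0.2366, T=0.360, ωT=1.078020, cosh=1.639562, sinh=1.299293; start (x,ẋ)=(-0.082300, -0.279000) → end (x,ẋ)=(-0.104672, 0.142902)
phase 2: p=-0.0212, T=0.277, ωT=0.829477, cosh=1.364198, sinh=0.927920; start (x,ẋ)=(-0.104672, 0.142902) → end (x,ẋ)=(-0.090790, -0.036992)
phase 3: p=0.0738, T=0.684, ωT=2.048238, cosh=3.941594, sinh=3.812632; start (x,ẋ)=(-0.090790, -0.036992) → end (x,ẋ)=(-0.622047, -2.024924)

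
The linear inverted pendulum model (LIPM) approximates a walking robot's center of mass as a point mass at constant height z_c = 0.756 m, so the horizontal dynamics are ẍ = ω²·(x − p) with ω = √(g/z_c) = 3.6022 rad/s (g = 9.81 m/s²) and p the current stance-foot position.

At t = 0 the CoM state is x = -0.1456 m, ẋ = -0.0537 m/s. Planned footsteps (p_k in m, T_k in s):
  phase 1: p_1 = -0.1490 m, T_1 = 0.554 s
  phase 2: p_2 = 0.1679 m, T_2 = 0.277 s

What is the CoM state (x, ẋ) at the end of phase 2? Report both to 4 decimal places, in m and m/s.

x = -0.4346, ẋ = -1.7529

phase 1: p=-0.1490, T=0.554, ωT=1.995619, cosh=3.746342, sinh=3.610412; start (x,ẋ)=(-0.145600, -0.053700) → end (x,ẋ)=(-0.190085, -0.156960)
phase 2: p=0.1679, T=0.277, ωT=0.997809, cosh=1.540510, sinh=1.171824; start (x,ẋ)=(-0.190085, -0.156960) → end (x,ẋ)=(-0.434640, -1.752904)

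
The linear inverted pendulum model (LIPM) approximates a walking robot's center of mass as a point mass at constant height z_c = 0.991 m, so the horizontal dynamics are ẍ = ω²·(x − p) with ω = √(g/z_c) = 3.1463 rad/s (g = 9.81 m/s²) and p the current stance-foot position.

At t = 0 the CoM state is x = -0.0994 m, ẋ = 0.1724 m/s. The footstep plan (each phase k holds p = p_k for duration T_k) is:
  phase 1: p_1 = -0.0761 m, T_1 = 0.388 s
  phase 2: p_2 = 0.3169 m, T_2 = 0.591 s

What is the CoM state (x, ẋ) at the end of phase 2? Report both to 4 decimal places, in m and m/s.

x = -0.6344, ẋ = -2.7891

phase 1: p=-0.0761, T=0.388, ωT=1.220764, cosh=1.842391, sinh=1.547387; start (x,ẋ)=(-0.099400, 0.172400) → end (x,ẋ)=(-0.034239, 0.204191)
phase 2: p=0.3169, T=0.591, ωT=1.859463, cosh=3.288023, sinh=3.132267; start (x,ẋ)=(-0.034239, 0.204191) → end (x,ẋ)=(-0.634374, -2.789112)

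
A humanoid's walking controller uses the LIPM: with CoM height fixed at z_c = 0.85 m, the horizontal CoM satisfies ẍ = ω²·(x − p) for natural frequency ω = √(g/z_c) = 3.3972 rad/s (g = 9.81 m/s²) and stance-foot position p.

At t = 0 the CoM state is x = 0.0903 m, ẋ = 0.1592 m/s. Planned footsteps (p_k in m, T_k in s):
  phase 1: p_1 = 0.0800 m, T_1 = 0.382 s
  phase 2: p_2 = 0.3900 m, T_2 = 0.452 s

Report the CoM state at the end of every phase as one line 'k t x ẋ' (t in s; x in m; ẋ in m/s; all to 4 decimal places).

1 0.3820 0.1796 0.3724
2 0.8340 0.1217 -0.6775

phase 1: p=0.0800, T=0.382, ωT=1.297730, cosh=1.967065, sinh=1.693914; start (x,ẋ)=(0.090300, 0.159200) → end (x,ẋ)=(0.179641, 0.372429)
phase 2: p=0.3900, T=0.452, ωT=1.535534, cosh=2.429574, sinh=2.214233; start (x,ẋ)=(0.179641, 0.372429) → end (x,ẋ)=(0.121660, -0.677517)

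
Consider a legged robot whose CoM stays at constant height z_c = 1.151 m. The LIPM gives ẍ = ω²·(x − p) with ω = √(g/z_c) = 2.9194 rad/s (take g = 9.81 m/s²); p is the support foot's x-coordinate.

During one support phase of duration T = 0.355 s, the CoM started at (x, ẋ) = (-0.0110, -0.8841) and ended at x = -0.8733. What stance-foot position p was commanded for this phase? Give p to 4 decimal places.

ωT = 2.9194·0.355 = 1.036387; cosh(ωT) = 1.586874, sinh(ωT) = 1.232140
x(T) = p + (x₀−p)·cosh(ωT) + (ẋ₀/ω)·sinh(ωT) ⇒ p·(1 − cosh) = x(T) − x₀·cosh − (ẋ₀/ω)·sinh
numerator   = -0.8733 − (-0.0110)·1.586874 − (-0.8841/2.9194)·1.232140 = -0.482708
denominator = 1 − 1.586874 = -0.586874
p = -0.482708 / -0.586874 = 0.8225

p = 0.8225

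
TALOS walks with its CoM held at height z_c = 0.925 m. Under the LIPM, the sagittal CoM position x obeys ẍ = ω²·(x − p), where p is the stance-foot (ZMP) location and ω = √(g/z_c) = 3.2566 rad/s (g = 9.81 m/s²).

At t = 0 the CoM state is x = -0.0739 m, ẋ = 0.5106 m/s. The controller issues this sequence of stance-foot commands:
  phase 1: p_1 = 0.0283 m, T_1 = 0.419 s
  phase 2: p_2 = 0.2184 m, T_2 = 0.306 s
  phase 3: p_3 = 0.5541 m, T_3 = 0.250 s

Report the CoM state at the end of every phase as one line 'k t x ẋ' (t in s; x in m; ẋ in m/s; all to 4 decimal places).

1 0.4190 0.1020 0.4556
2 0.7250 0.2030 0.2579
3 0.9750 0.1519 -0.6890

phase 1: p=0.0283, T=0.419, ωT=1.364515, cosh=2.084665, sinh=1.829161; start (x,ẋ)=(-0.073900, 0.510600) → end (x,ẋ)=(0.102040, 0.455641)
phase 2: p=0.2184, T=0.306, ωT=0.996520, cosh=1.539000, sinh=1.169838; start (x,ẋ)=(0.102040, 0.455641) → end (x,ẋ)=(0.202997, 0.257935)
phase 3: p=0.5541, T=0.250, ωT=0.814150, cosh=1.350136, sinh=0.907120; start (x,ẋ)=(0.202997, 0.257935) → end (x,ẋ)=(0.151911, -0.688955)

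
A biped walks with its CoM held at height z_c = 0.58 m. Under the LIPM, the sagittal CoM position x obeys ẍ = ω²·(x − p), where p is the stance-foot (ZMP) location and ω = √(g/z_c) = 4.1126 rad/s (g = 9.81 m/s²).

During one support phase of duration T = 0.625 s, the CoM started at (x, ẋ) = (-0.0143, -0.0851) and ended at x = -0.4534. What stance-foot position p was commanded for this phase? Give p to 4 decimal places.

p = 0.0404

ωT = 4.1126·0.625 = 2.570375; cosh(ωT) = 6.573616, sinh(ωT) = 6.497109
x(T) = p + (x₀−p)·cosh(ωT) + (ẋ₀/ω)·sinh(ωT) ⇒ p·(1 − cosh) = x(T) − x₀·cosh − (ẋ₀/ω)·sinh
numerator   = -0.4534 − (-0.0143)·6.573616 − (-0.0851/4.1126)·6.497109 = -0.224956
denominator = 1 − 6.573616 = -5.573616
p = -0.224956 / -5.573616 = 0.0404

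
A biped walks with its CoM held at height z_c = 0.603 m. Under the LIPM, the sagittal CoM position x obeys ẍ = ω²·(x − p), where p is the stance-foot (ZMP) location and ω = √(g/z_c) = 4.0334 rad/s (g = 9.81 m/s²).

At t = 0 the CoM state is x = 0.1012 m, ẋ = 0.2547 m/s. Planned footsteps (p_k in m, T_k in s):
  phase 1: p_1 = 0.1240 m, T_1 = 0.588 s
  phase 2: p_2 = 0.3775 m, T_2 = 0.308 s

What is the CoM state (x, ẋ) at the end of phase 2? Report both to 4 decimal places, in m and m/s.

phase 1: p=0.1240, T=0.588, ωT=2.371639, cosh=5.404135, sinh=5.310807; start (x,ẋ)=(0.101200, 0.254700) → end (x,ẋ)=(0.336151, 0.888043)
phase 2: p=0.3775, T=0.308, ωT=1.242287, cosh=1.876125, sinh=1.587402; start (x,ẋ)=(0.336151, 0.888043) → end (x,ẋ)=(0.649426, 1.401338)

x = 0.6494, ẋ = 1.4013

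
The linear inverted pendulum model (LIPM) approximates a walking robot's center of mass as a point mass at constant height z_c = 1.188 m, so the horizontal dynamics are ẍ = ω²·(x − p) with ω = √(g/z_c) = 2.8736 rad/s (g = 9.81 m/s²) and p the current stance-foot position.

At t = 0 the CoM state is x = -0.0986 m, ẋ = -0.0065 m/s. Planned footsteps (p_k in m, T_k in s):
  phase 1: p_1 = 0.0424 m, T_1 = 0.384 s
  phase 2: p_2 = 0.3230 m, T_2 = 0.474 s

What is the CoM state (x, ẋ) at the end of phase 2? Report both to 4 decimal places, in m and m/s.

x = -1.1097, ẋ = -3.8766

phase 1: p=0.0424, T=0.384, ωT=1.103462, cosh=1.673153, sinh=1.341433; start (x,ẋ)=(-0.098600, -0.006500) → end (x,ẋ)=(-0.196549, -0.554394)
phase 2: p=0.3230, T=0.474, ωT=1.362086, cosh=2.080228, sinh=1.824102; start (x,ẋ)=(-0.196549, -0.554394) → end (x,ẋ)=(-1.109698, -3.876607)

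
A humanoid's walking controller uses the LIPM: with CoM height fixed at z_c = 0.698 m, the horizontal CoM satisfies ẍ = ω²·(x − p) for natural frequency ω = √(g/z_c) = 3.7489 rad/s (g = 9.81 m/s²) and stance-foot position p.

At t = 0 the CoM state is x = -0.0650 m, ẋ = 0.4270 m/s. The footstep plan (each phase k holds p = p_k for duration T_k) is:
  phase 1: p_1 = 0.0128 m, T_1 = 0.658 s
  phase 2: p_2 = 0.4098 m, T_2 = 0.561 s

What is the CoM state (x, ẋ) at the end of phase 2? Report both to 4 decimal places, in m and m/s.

x = 0.5010, ẋ = 0.5309

phase 1: p=0.0128, T=0.658, ωT=2.466776, cosh=5.934626, sinh=5.849769; start (x,ẋ)=(-0.065000, 0.427000) → end (x,ẋ)=(0.217375, 0.827916)
phase 2: p=0.4098, T=0.561, ωT=2.103133, cosh=4.156934, sinh=4.034860; start (x,ẋ)=(0.217375, 0.827916) → end (x,ẋ)=(0.500971, 0.530919)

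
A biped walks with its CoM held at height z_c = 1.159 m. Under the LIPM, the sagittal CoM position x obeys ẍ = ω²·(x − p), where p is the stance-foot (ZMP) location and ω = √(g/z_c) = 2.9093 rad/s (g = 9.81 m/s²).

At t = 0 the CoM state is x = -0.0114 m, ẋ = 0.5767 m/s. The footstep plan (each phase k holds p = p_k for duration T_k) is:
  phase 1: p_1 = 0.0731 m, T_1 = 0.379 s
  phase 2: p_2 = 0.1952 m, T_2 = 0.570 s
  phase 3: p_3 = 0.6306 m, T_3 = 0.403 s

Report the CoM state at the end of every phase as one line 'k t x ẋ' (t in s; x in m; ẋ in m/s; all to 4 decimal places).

phase 1: p=0.0731, T=0.379, ωT=1.102625, cosh=1.672030, sinh=1.340031; start (x,ẋ)=(-0.011400, 0.576700) → end (x,ẋ)=(0.197443, 0.634832)
phase 2: p=0.1952, T=0.570, ωT=1.658301, cosh=2.720423, sinh=2.529960; start (x,ẋ)=(0.197443, 0.634832) → end (x,ẋ)=(0.753359, 1.743521)
phase 3: p=0.6306, T=0.403, ωT=1.172448, cosh=1.769749, sinh=1.460141; start (x,ẋ)=(0.753359, 1.743521) → end (x,ẋ)=(1.722904, 3.607073)

1 0.3790 0.1974 0.6348
2 0.9490 0.7534 1.7435
3 1.3520 1.7229 3.6071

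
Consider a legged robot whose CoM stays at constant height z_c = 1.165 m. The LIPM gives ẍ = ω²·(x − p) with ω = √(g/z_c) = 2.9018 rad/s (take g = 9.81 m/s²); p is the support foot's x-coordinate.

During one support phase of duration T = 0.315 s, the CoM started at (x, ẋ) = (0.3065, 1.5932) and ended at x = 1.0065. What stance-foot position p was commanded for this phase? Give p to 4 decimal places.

ωT = 2.9018·0.315 = 0.914067; cosh(ωT) = 1.447669, sinh(ωT) = 1.046778
x(T) = p + (x₀−p)·cosh(ωT) + (ẋ₀/ω)·sinh(ωT) ⇒ p·(1 − cosh) = x(T) − x₀·cosh − (ẋ₀/ω)·sinh
numerator   = 1.0065 − (0.3065)·1.447669 − (1.5932/2.9018)·1.046778 = -0.011932
denominator = 1 − 1.447669 = -0.447669
p = -0.011932 / -0.447669 = 0.0267

p = 0.0267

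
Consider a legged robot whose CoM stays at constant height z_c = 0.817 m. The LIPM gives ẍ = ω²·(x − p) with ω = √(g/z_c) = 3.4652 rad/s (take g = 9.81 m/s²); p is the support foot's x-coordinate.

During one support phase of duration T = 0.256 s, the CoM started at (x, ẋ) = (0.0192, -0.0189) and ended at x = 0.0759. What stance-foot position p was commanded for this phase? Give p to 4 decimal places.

p = -0.1289

ωT = 3.4652·0.256 = 0.887091; cosh(ωT) = 1.419954, sinh(ωT) = 1.008102
x(T) = p + (x₀−p)·cosh(ωT) + (ẋ₀/ω)·sinh(ωT) ⇒ p·(1 − cosh) = x(T) − x₀·cosh − (ẋ₀/ω)·sinh
numerator   = 0.0759 − (0.0192)·1.419954 − (-0.0189/3.4652)·1.008102 = 0.054135
denominator = 1 − 1.419954 = -0.419954
p = 0.054135 / -0.419954 = -0.1289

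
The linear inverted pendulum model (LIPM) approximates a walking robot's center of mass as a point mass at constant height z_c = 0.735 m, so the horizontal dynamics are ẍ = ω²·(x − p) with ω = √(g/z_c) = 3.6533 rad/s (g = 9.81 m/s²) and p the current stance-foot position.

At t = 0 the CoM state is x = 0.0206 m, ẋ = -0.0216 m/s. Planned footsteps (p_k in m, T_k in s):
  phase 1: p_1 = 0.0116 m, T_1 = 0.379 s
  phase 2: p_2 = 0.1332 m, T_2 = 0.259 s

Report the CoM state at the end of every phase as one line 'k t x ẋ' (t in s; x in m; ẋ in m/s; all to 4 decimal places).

1 0.3790 0.0196 0.0157
2 0.6380 -0.0304 -0.4306

phase 1: p=0.0116, T=0.379, ωT=1.384601, cosh=2.121827, sinh=1.871404; start (x,ẋ)=(0.020600, -0.021600) → end (x,ẋ)=(0.019632, 0.015700)
phase 2: p=0.1332, T=0.259, ωT=0.946205, cosh=1.482063, sinh=1.093852; start (x,ẋ)=(0.019632, 0.015700) → end (x,ẋ)=(-0.030414, -0.430569)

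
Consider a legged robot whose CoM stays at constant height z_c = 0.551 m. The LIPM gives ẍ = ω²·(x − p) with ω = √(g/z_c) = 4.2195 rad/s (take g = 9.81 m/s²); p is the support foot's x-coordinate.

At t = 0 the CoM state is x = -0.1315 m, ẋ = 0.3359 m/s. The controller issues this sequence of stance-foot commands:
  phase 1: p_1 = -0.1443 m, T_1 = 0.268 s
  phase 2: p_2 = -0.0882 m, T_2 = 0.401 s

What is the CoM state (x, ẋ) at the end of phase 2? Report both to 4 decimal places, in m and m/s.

phase 1: p=-0.1443, T=0.268, ωT=1.130826, cosh=1.710491, sinh=1.387724; start (x,ẋ)=(-0.131500, 0.335900) → end (x,ẋ)=(-0.011934, 0.649504)
phase 2: p=-0.0882, T=0.401, ωT=1.692020, cosh=2.807292, sinh=2.623145; start (x,ẋ)=(-0.011934, 0.649504) → end (x,ẋ)=(0.529680, 2.667490)

x = 0.5297, ẋ = 2.6675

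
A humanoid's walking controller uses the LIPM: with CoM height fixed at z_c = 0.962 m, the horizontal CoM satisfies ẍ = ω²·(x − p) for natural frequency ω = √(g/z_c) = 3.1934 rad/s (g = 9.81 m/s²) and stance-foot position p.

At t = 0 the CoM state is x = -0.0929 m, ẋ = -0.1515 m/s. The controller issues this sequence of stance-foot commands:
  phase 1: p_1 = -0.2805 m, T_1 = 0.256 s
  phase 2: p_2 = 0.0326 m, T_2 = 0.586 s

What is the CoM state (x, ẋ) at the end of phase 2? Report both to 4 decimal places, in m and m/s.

phase 1: p=-0.2805, T=0.256, ωT=0.817510, cosh=1.353192, sinh=0.911662; start (x,ẋ)=(-0.092900, -0.151500) → end (x,ẋ)=(-0.069892, 0.341152)
phase 2: p=0.0326, T=0.586, ωT=1.871332, cosh=3.325433, sinh=3.171514; start (x,ẋ)=(-0.069892, 0.341152) → end (x,ẋ)=(0.030584, 0.096448)

x = 0.0306, ẋ = 0.0964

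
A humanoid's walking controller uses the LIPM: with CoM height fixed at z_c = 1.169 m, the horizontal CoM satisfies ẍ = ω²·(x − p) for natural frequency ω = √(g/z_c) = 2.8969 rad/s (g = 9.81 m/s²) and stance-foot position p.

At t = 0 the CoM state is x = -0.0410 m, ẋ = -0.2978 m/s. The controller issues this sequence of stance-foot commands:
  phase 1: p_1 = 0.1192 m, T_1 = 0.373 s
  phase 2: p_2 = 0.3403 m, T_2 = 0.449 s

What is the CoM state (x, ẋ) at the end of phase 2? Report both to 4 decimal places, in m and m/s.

x = -1.5210, ẋ = -5.2022

phase 1: p=0.1192, T=0.373, ωT=1.080544, cosh=1.642846, sinh=1.303435; start (x,ẋ)=(-0.041000, -0.297800) → end (x,ẋ)=(-0.277976, -1.094142)
phase 2: p=0.3403, T=0.449, ωT=1.300708, cosh=1.972117, sinh=1.699778; start (x,ẋ)=(-0.277976, -1.094142) → end (x,ẋ)=(-1.521010, -5.202224)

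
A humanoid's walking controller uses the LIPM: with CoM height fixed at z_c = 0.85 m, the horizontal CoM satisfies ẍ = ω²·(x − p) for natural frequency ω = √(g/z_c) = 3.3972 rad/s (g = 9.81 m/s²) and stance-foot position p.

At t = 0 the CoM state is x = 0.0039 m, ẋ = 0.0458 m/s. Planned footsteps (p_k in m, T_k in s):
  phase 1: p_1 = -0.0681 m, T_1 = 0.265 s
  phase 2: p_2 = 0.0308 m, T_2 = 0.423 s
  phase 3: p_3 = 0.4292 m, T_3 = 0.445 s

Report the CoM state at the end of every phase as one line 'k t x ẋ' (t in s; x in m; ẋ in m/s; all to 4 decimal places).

1 0.2650 0.0489 0.3168
2 0.6880 0.2563 0.8266
3 1.1330 0.5429 0.6982

phase 1: p=-0.0681, T=0.265, ωT=0.900258, cosh=1.433351, sinh=1.026886; start (x,ẋ)=(0.003900, 0.045800) → end (x,ẋ)=(0.048945, 0.316822)
phase 2: p=0.0308, T=0.423, ωT=1.437016, cosh=2.222877, sinh=1.985241; start (x,ẋ)=(0.048945, 0.316822) → end (x,ẋ)=(0.256278, 0.826635)
phase 3: p=0.4292, T=0.445, ωT=1.511754, cosh=2.377600, sinh=2.157077; start (x,ẋ)=(0.256278, 0.826635) → end (x,ẋ)=(0.542939, 0.698233)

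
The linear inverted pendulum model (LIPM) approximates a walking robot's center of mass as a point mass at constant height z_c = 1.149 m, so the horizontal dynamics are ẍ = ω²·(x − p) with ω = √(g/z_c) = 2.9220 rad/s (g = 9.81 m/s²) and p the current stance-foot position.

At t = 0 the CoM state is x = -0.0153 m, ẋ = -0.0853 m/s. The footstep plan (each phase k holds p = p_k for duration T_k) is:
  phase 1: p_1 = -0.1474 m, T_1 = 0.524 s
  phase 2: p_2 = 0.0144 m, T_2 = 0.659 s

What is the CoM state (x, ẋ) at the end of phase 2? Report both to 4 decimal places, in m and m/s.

x = 1.0820, ẋ = 3.1736

phase 1: p=-0.1474, T=0.524, ωT=1.531128, cosh=2.419840, sinh=2.203549; start (x,ẋ)=(-0.015300, -0.085300) → end (x,ẋ)=(0.107934, 0.644149)
phase 2: p=0.0144, T=0.659, ωT=1.925598, cosh=3.502519, sinh=3.356730; start (x,ẋ)=(0.107934, 0.644149) → end (x,ẋ)=(1.081990, 3.173562)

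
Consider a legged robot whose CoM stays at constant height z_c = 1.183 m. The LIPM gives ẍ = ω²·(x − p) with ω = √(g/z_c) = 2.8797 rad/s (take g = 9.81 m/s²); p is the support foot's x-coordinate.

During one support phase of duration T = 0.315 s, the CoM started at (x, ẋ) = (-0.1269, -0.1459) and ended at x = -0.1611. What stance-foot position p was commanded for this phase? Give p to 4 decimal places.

p = -0.1685

ωT = 2.8797·0.315 = 0.907106; cosh(ωT) = 1.440417, sinh(ωT) = 1.036726
x(T) = p + (x₀−p)·cosh(ωT) + (ẋ₀/ω)·sinh(ωT) ⇒ p·(1 − cosh) = x(T) − x₀·cosh − (ẋ₀/ω)·sinh
numerator   = -0.1611 − (-0.1269)·1.440417 − (-0.1459/2.8797)·1.036726 = 0.074215
denominator = 1 − 1.440417 = -0.440417
p = 0.074215 / -0.440417 = -0.1685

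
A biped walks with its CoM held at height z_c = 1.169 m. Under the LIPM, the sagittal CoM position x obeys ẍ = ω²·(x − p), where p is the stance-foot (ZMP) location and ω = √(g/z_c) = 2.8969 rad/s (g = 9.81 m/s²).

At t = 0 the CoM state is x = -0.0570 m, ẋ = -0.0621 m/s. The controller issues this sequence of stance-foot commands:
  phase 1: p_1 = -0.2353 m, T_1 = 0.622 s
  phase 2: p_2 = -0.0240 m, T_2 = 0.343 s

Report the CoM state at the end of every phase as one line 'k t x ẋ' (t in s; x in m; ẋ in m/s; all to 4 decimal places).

phase 1: p=-0.2353, T=0.622, ωT=1.801872, cosh=3.112986, sinh=2.947996; start (x,ẋ)=(-0.057000, -0.062100) → end (x,ẋ)=(0.256550, 1.329374)
phase 2: p=-0.0240, T=0.343, ωT=0.993637, cosh=1.535634, sinh=1.165406; start (x,ẋ)=(0.256550, 1.329374) → end (x,ẋ)=(0.941622, 2.988587)

1 0.6220 0.2566 1.3294
2 0.9650 0.9416 2.9886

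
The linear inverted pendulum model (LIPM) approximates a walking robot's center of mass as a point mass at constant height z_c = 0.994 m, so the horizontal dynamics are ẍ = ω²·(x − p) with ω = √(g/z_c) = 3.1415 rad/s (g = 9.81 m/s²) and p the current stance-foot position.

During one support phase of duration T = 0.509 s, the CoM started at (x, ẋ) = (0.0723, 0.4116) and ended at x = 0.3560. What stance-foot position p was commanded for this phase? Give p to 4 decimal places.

ωT = 3.1415·0.509 = 1.599024; cosh(ωT) = 2.575146, sinh(ωT) = 2.373052
x(T) = p + (x₀−p)·cosh(ωT) + (ẋ₀/ω)·sinh(ωT) ⇒ p·(1 − cosh) = x(T) − x₀·cosh − (ẋ₀/ω)·sinh
numerator   = 0.3560 − (0.0723)·2.575146 − (0.4116/3.1415)·2.373052 = -0.141101
denominator = 1 − 2.575146 = -1.575146
p = -0.141101 / -1.575146 = 0.0896

p = 0.0896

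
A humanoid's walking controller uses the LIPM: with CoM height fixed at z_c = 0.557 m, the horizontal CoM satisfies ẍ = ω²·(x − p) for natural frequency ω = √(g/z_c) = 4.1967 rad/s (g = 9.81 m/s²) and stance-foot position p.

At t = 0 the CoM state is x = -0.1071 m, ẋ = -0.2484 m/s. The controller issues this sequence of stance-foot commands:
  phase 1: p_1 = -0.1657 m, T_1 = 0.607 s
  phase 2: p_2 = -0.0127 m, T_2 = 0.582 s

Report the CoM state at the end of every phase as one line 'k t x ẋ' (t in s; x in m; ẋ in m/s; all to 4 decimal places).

phase 1: p=-0.1657, T=0.607, ωT=2.547397, cosh=6.426047, sinh=6.347762; start (x,ẋ)=(-0.107100, -0.248400) → end (x,ẋ)=(-0.164854, -0.035146)
phase 2: p=-0.0127, T=0.582, ωT=2.442479, cosh=5.794234, sinh=5.707289; start (x,ẋ)=(-0.164854, -0.035146) → end (x,ẋ)=(-0.942111, -3.847997)

1 0.6070 -0.1649 -0.0351
2 1.1890 -0.9421 -3.8480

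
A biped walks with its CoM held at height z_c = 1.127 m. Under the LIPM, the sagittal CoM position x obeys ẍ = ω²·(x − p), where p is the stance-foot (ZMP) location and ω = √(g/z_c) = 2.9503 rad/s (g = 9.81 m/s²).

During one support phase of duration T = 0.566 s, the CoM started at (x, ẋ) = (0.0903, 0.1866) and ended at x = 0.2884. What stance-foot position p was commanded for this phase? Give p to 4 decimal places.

p = 0.0697

ωT = 2.9503·0.566 = 1.669870; cosh(ωT) = 2.749874, sinh(ωT) = 2.561602
x(T) = p + (x₀−p)·cosh(ωT) + (ẋ₀/ω)·sinh(ωT) ⇒ p·(1 − cosh) = x(T) − x₀·cosh − (ẋ₀/ω)·sinh
numerator   = 0.2884 − (0.0903)·2.749874 − (0.1866/2.9503)·2.561602 = -0.121929
denominator = 1 − 2.749874 = -1.749874
p = -0.121929 / -1.749874 = 0.0697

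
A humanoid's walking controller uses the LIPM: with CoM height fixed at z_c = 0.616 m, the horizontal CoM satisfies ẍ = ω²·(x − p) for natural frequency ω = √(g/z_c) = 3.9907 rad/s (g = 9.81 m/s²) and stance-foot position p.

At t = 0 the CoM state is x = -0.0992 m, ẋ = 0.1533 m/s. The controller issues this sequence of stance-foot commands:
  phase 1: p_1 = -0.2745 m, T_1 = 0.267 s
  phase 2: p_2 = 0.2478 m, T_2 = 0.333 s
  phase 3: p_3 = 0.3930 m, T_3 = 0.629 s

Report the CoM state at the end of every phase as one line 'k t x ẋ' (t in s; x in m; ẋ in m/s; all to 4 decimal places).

phase 1: p=-0.2745, T=0.267, ωT=1.065517, cosh=1.623444, sinh=1.278895; start (x,ẋ)=(-0.099200, 0.153300) → end (x,ẋ)=(0.059218, 1.143550)
phase 2: p=0.2478, T=0.333, ωT=1.328903, cosh=2.020833, sinh=1.756065; start (x,ẋ)=(0.059218, 1.143550) → end (x,ẋ)=(0.369914, 0.989351)
phase 3: p=0.3930, T=0.629, ωT=2.510150, cosh=6.194018, sinh=6.112762; start (x,ẋ)=(0.369914, 0.989351) → end (x,ẋ)=(1.765443, 5.564885)

1 0.2670 0.0592 1.1435
2 0.6000 0.3699 0.9894
3 1.2290 1.7654 5.5649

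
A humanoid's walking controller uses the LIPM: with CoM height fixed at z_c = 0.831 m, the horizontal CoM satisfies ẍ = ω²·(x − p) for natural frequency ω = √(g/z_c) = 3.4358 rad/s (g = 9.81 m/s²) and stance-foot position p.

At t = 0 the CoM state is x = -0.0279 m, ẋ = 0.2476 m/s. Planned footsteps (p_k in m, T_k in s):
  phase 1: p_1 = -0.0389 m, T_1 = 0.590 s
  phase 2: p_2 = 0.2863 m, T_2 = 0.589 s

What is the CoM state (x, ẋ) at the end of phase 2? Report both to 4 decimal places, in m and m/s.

x = 1.4198, ẋ = 4.0458

phase 1: p=-0.0389, T=0.590, ωT=2.027122, cosh=3.861959, sinh=3.730245; start (x,ẋ)=(-0.027900, 0.247600) → end (x,ẋ)=(0.272401, 1.097201)
phase 2: p=0.2863, T=0.589, ωT=2.023686, cosh=3.849166, sinh=3.716998; start (x,ẋ)=(0.272401, 1.097201) → end (x,ẋ)=(1.419799, 4.045803)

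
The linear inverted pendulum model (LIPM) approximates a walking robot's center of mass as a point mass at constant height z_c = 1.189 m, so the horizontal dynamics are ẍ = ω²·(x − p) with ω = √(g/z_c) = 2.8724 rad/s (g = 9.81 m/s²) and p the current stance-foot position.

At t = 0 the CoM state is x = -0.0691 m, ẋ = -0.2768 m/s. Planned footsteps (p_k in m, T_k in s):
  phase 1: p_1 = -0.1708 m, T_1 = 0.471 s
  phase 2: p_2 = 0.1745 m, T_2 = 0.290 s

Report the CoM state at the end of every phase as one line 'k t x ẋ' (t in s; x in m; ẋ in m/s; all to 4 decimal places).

1 0.4710 -0.1349 -0.0439
2 0.7610 -0.2628 -0.8889

phase 1: p=-0.1708, T=0.471, ωT=1.352900, cosh=2.063560, sinh=1.805070; start (x,ẋ)=(-0.069100, -0.276800) → end (x,ẋ)=(-0.134882, -0.043891)
phase 2: p=0.1745, T=0.290, ωT=0.832996, cosh=1.367472, sinh=0.932727; start (x,ẋ)=(-0.134882, -0.043891) → end (x,ẋ)=(-0.262824, -0.888906)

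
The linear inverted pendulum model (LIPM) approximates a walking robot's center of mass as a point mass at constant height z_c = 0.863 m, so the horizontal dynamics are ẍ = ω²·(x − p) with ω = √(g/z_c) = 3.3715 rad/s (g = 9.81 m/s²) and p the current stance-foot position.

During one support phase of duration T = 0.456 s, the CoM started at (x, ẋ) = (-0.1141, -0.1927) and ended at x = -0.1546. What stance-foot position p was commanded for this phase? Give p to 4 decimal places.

p = -0.1743

ωT = 3.3715·0.456 = 1.537404; cosh(ωT) = 2.433718, sinh(ωT) = 2.218779
x(T) = p + (x₀−p)·cosh(ωT) + (ẋ₀/ω)·sinh(ωT) ⇒ p·(1 − cosh) = x(T) − x₀·cosh − (ẋ₀/ω)·sinh
numerator   = -0.1546 − (-0.1141)·2.433718 − (-0.1927/3.3715)·2.218779 = 0.249903
denominator = 1 − 2.433718 = -1.433718
p = 0.249903 / -1.433718 = -0.1743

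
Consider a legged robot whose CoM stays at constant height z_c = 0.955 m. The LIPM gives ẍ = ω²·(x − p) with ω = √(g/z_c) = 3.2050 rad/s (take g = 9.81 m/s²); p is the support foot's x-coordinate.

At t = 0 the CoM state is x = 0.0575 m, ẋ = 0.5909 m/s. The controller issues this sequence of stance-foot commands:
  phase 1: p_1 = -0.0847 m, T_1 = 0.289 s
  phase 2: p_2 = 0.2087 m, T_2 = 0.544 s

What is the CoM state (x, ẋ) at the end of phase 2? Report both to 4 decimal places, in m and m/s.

x = 1.7001, ẋ = 4.9538

phase 1: p=-0.0847, T=0.289, ωT=0.926245, cosh=1.460524, sinh=1.064486; start (x,ẋ)=(0.057500, 0.590900) → end (x,ẋ)=(0.319244, 1.348164)
phase 2: p=0.2087, T=0.544, ωT=1.743520, cosh=2.946169, sinh=2.771265; start (x,ẋ)=(0.319244, 1.348164) → end (x,ẋ)=(1.700097, 4.953759)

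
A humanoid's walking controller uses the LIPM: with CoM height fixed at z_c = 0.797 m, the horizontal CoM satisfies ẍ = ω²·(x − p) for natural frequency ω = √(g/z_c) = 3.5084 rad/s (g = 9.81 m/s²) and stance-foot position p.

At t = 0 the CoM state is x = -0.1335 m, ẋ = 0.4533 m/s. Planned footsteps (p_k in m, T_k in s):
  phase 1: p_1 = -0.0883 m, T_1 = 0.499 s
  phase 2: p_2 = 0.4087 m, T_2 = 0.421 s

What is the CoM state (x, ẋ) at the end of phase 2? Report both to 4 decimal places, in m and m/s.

x = 0.3195, ẋ = 0.1093

phase 1: p=-0.0883, T=0.499, ωT=1.750692, cosh=2.966119, sinh=2.792465; start (x,ẋ)=(-0.133500, 0.453300) → end (x,ẋ)=(0.138430, 0.901713)
phase 2: p=0.4087, T=0.421, ωT=1.477036, cosh=2.304130, sinh=2.075816; start (x,ẋ)=(0.138430, 0.901713) → end (x,ẋ)=(0.319479, 0.109341)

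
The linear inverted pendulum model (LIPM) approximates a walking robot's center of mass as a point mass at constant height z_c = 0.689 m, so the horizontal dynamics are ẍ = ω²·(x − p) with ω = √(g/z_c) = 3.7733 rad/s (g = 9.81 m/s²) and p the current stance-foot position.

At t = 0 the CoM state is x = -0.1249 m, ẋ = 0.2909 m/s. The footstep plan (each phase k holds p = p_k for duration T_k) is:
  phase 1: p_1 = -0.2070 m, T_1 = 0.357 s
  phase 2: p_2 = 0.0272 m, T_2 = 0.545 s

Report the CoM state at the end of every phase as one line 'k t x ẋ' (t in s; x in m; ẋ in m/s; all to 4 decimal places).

1 0.3570 0.0998 1.1527
2 0.9020 1.4903 5.6330

phase 1: p=-0.2070, T=0.357, ωT=1.347068, cosh=2.053067, sinh=1.793066; start (x,ẋ)=(-0.124900, 0.290900) → end (x,ẋ)=(0.099792, 1.152707)
phase 2: p=0.0272, T=0.545, ωT=2.056449, cosh=3.973031, sinh=3.845123; start (x,ẋ)=(0.099792, 1.152707) → end (x,ẋ)=(1.490259, 5.632964)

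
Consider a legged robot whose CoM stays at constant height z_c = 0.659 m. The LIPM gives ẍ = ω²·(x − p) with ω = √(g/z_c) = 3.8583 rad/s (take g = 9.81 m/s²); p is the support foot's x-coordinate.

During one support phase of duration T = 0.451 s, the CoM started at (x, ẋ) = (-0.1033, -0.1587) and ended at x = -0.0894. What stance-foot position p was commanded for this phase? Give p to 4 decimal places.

ωT = 3.8583·0.451 = 1.740093; cosh(ωT) = 2.936690, sinh(ωT) = 2.761185
x(T) = p + (x₀−p)·cosh(ωT) + (ẋ₀/ω)·sinh(ωT) ⇒ p·(1 − cosh) = x(T) − x₀·cosh − (ẋ₀/ω)·sinh
numerator   = -0.0894 − (-0.1033)·2.936690 − (-0.1587/3.8583)·2.761185 = 0.327533
denominator = 1 − 2.936690 = -1.936690
p = 0.327533 / -1.936690 = -0.1691

p = -0.1691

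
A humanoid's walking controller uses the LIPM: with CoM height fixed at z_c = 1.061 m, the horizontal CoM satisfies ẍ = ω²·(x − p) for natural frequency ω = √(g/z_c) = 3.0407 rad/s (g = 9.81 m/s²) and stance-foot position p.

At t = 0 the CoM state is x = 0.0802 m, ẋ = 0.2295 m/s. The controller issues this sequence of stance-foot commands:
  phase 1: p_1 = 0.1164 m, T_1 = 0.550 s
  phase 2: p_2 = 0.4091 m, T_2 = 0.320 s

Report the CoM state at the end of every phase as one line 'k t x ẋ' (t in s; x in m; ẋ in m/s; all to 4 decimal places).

phase 1: p=0.1164, T=0.550, ωT=1.672385, cosh=2.756326, sinh=2.568527; start (x,ẋ)=(0.080200, 0.229500) → end (x,ẋ)=(0.210483, 0.349850)
phase 2: p=0.4091, T=0.320, ωT=0.973024, cosh=1.511936, sinh=1.133998; start (x,ẋ)=(0.210483, 0.349850) → end (x,ẋ)=(0.239277, -0.155908)

1 0.5500 0.2105 0.3499
2 0.8700 0.2393 -0.1559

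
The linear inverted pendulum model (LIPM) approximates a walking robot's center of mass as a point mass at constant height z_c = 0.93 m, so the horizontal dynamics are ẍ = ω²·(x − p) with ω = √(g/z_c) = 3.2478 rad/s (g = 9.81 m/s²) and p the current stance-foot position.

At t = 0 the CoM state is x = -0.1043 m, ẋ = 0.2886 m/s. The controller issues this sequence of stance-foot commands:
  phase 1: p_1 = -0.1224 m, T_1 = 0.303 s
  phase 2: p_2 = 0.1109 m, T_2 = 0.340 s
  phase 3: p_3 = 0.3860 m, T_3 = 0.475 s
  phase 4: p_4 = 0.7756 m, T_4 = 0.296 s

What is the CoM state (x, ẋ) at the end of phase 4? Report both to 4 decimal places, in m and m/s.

phase 1: p=-0.1224, T=0.303, ωT=0.984083, cosh=1.524570, sinh=1.150788; start (x,ẋ)=(-0.104300, 0.288600) → end (x,ẋ)=(0.007454, 0.507640)
phase 2: p=0.1109, T=0.340, ωT=1.104252, cosh=1.674213, sinh=1.342754; start (x,ẋ)=(0.007454, 0.507640) → end (x,ẋ)=(0.147586, 0.398770)
phase 3: p=0.3860, T=0.475, ωT=1.542705, cosh=2.445514, sinh=2.231712; start (x,ẋ)=(0.147586, 0.398770) → end (x,ẋ)=(0.076967, -0.752867)
phase 4: p=0.7756, T=0.296, ωT=0.961349, cosh=1.498799, sinh=1.116422; start (x,ẋ)=(0.076967, -0.752867) → end (x,ẋ)=(-0.530306, -3.661581)

x = -0.5303, ẋ = -3.6616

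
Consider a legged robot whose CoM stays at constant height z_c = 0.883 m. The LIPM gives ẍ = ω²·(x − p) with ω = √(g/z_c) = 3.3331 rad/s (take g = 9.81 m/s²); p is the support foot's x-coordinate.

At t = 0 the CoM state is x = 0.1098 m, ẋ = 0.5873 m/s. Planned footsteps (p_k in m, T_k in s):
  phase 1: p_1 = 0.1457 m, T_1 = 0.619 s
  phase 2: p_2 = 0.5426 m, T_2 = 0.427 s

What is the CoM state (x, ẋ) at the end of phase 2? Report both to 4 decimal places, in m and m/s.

phase 1: p=0.1457, T=0.619, ωT=2.063189, cosh=3.999039, sinh=3.871991; start (x,ẋ)=(0.109800, 0.587300) → end (x,ẋ)=(0.684388, 1.885320)
phase 2: p=0.5426, T=0.427, ωT=1.423234, cosh=2.195727, sinh=1.954793; start (x,ẋ)=(0.684388, 1.885320) → end (x,ẋ)=(1.959629, 5.063472)

x = 1.9596, ẋ = 5.0635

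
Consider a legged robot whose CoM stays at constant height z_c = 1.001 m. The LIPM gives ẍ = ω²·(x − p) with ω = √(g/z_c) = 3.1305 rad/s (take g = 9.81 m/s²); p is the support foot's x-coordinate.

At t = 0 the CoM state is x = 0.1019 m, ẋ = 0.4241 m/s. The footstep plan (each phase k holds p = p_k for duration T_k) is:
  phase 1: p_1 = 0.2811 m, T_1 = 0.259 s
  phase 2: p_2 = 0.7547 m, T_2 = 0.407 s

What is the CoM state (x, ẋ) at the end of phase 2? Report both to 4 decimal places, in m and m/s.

x = -0.3536, ẋ = -2.9325

phase 1: p=0.2811, T=0.259, ωT=0.810800, cosh=1.347104, sinh=0.902602; start (x,ẋ)=(0.101900, 0.424100) → end (x,ẋ)=(0.161978, 0.064960)
phase 2: p=0.7547, T=0.407, ωT=1.274113, cosh=1.927605, sinh=1.647926; start (x,ẋ)=(0.161978, 0.064960) → end (x,ẋ)=(-0.353639, -2.932537)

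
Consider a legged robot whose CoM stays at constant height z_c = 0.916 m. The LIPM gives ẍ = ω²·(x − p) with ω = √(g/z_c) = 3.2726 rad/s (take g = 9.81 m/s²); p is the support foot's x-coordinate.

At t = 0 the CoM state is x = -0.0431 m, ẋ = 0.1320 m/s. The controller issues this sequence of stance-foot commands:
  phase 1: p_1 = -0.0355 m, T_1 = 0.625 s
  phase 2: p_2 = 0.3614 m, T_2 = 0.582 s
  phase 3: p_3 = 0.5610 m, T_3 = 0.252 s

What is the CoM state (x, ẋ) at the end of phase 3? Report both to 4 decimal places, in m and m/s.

x = -0.8252, ẋ = -4.1641

phase 1: p=-0.0355, T=0.625, ωT=2.045375, cosh=3.930695, sinh=3.801363; start (x,ẋ)=(-0.043100, 0.132000) → end (x,ẋ)=(0.087954, 0.424305)
phase 2: p=0.3614, T=0.582, ωT=1.904653, cosh=3.432976, sinh=3.284102; start (x,ẋ)=(0.087954, 0.424305) → end (x,ẋ)=(-0.151536, -1.482242)
phase 3: p=0.5610, T=0.252, ωT=0.824695, cosh=1.359777, sinh=0.921408; start (x,ẋ)=(-0.151536, -1.482242) → end (x,ẋ)=(-0.825219, -4.164101)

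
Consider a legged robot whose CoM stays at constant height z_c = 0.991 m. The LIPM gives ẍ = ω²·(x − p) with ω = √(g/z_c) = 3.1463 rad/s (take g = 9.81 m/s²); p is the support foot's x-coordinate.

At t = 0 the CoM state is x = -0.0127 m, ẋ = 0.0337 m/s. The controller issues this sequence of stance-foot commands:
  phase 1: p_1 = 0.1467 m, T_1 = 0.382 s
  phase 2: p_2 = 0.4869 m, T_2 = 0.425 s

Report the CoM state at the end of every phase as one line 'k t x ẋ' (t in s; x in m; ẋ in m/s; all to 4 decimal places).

phase 1: p=0.1467, T=0.382, ωT=1.201887, cosh=1.813507, sinh=1.512880; start (x,ẋ)=(-0.012700, 0.033700) → end (x,ẋ)=(-0.126168, -0.697625)
phase 2: p=0.4869, T=0.425, ωT=1.337177, cosh=2.035433, sinh=1.772847; start (x,ẋ)=(-0.126168, -0.697625) → end (x,ẋ)=(-1.154050, -4.839608)

1 0.3820 -0.1262 -0.6976
2 0.8070 -1.1541 -4.8396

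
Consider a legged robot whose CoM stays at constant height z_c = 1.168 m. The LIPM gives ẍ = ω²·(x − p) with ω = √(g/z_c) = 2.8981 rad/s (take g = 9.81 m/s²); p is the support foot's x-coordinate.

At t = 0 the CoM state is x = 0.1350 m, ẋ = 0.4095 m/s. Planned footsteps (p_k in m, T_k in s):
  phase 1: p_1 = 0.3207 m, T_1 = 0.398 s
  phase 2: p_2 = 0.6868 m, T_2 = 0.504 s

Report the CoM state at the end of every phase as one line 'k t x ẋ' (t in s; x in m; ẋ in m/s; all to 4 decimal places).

phase 1: p=0.3207, T=0.398, ωT=1.153444, cosh=1.742318, sinh=1.426770; start (x,ẋ)=(0.135000, 0.409500) → end (x,ẋ)=(0.198753, -0.054376)
phase 2: p=0.6868, T=0.504, ωT=1.460642, cosh=2.270407, sinh=2.038320; start (x,ẋ)=(0.198753, -0.054376) → end (x,ẋ)=(-0.459508, -3.006471)

1 0.3980 0.1988 -0.0544
2 0.9020 -0.4595 -3.0065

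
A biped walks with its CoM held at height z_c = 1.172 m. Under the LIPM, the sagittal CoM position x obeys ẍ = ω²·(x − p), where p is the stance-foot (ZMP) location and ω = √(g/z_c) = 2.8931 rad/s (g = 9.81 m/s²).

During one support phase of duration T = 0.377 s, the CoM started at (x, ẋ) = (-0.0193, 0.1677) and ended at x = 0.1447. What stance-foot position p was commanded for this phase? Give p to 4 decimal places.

p = -0.1526

ωT = 2.8931·0.377 = 1.090699; cosh(ωT) = 1.656167, sinh(ωT) = 1.320186
x(T) = p + (x₀−p)·cosh(ωT) + (ẋ₀/ω)·sinh(ωT) ⇒ p·(1 − cosh) = x(T) − x₀·cosh − (ẋ₀/ω)·sinh
numerator   = 0.1447 − (-0.0193)·1.656167 − (0.1677/2.8931)·1.320186 = 0.100139
denominator = 1 − 1.656167 = -0.656167
p = 0.100139 / -0.656167 = -0.1526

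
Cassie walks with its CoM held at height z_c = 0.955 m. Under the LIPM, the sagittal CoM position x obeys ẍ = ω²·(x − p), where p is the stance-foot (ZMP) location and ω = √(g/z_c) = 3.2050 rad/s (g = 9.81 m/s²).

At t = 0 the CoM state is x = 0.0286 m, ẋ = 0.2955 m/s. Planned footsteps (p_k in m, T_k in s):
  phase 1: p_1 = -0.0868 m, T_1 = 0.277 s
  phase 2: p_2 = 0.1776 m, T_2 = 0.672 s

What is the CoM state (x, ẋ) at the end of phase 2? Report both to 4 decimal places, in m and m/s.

phase 1: p=-0.0868, T=0.277, ωT=0.887785, cosh=1.420654, sinh=1.009088; start (x,ẋ)=(0.028600, 0.295500) → end (x,ẋ)=(0.170181, 0.793021)
phase 2: p=0.1776, T=0.672, ωT=2.153760, cosh=4.366623, sinh=4.250576; start (x,ẋ)=(0.170181, 0.793021) → end (x,ẋ)=(1.196935, 3.361756)

x = 1.1969, ẋ = 3.3618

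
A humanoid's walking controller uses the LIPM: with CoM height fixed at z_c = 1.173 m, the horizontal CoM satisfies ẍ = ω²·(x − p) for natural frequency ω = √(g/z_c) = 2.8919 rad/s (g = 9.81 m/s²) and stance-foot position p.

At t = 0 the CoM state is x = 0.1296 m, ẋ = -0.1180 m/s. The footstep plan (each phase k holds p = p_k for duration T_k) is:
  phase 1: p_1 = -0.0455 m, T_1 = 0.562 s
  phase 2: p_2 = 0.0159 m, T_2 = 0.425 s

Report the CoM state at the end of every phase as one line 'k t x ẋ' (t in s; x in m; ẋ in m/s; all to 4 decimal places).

phase 1: p=-0.0455, T=0.562, ωT=1.625248, cosh=2.638270, sinh=2.441407; start (x,ẋ)=(0.129600, -0.118000) → end (x,ẋ)=(0.316843, 0.924944)
phase 2: p=0.0159, T=0.425, ωT=1.229058, cosh=1.855287, sinh=1.562719; start (x,ẋ)=(0.316843, 0.924944) → end (x,ẋ)=(1.074055, 3.076066)

1 0.5620 0.3168 0.9249
2 0.9870 1.0741 3.0761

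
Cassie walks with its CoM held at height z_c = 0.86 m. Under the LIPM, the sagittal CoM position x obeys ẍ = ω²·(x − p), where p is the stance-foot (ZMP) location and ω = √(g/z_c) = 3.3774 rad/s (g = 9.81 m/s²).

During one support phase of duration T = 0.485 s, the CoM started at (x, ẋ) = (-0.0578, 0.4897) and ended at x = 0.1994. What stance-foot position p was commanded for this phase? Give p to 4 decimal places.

ωT = 3.3774·0.485 = 1.638039; cosh(ωT) = 2.669715, sinh(ωT) = 2.475355
x(T) = p + (x₀−p)·cosh(ωT) + (ẋ₀/ω)·sinh(ωT) ⇒ p·(1 − cosh) = x(T) − x₀·cosh − (ẋ₀/ω)·sinh
numerator   = 0.1994 − (-0.0578)·2.669715 − (0.4897/3.3774)·2.475355 = -0.005200
denominator = 1 − 2.669715 = -1.669715
p = -0.005200 / -1.669715 = 0.0031

p = 0.0031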